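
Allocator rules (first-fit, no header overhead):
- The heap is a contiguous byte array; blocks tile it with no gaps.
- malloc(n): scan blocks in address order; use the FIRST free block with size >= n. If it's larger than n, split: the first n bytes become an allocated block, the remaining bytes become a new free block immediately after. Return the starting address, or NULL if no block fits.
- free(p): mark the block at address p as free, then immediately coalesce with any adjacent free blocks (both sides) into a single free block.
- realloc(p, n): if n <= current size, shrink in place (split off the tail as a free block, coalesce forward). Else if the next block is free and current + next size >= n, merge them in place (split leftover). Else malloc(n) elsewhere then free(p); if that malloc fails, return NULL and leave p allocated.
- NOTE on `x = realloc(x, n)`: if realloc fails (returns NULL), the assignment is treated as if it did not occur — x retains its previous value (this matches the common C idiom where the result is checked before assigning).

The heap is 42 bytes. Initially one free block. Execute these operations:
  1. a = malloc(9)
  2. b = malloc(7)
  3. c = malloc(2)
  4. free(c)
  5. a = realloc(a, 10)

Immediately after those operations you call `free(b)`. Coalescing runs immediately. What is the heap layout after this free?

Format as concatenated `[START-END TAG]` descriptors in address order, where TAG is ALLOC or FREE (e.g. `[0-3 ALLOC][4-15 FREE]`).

Op 1: a = malloc(9) -> a = 0; heap: [0-8 ALLOC][9-41 FREE]
Op 2: b = malloc(7) -> b = 9; heap: [0-8 ALLOC][9-15 ALLOC][16-41 FREE]
Op 3: c = malloc(2) -> c = 16; heap: [0-8 ALLOC][9-15 ALLOC][16-17 ALLOC][18-41 FREE]
Op 4: free(c) -> (freed c); heap: [0-8 ALLOC][9-15 ALLOC][16-41 FREE]
Op 5: a = realloc(a, 10) -> a = 16; heap: [0-8 FREE][9-15 ALLOC][16-25 ALLOC][26-41 FREE]
free(b): b = 9 -> block [9-15 ALLOC]; mark free, coalesce with adjacent free neighbors -> [0-15 FREE][16-25 ALLOC][26-41 FREE]

Answer: [0-15 FREE][16-25 ALLOC][26-41 FREE]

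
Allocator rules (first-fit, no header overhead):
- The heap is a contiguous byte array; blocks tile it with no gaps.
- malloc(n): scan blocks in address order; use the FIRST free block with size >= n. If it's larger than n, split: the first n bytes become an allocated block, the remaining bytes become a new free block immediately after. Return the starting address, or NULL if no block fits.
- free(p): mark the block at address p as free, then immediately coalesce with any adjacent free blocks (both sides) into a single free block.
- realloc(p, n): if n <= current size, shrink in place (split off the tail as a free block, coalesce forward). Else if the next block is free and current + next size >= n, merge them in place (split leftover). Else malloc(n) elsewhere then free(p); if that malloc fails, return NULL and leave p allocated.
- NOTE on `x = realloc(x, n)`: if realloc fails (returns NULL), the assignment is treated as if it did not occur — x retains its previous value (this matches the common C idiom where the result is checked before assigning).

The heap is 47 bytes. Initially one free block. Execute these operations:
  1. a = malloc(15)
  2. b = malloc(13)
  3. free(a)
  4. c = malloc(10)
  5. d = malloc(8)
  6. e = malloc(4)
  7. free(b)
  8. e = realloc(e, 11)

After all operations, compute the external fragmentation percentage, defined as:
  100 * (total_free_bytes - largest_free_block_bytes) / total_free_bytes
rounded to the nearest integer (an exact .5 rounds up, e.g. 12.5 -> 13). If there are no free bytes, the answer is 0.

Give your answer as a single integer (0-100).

Answer: 39

Derivation:
Op 1: a = malloc(15) -> a = 0; heap: [0-14 ALLOC][15-46 FREE]
Op 2: b = malloc(13) -> b = 15; heap: [0-14 ALLOC][15-27 ALLOC][28-46 FREE]
Op 3: free(a) -> (freed a); heap: [0-14 FREE][15-27 ALLOC][28-46 FREE]
Op 4: c = malloc(10) -> c = 0; heap: [0-9 ALLOC][10-14 FREE][15-27 ALLOC][28-46 FREE]
Op 5: d = malloc(8) -> d = 28; heap: [0-9 ALLOC][10-14 FREE][15-27 ALLOC][28-35 ALLOC][36-46 FREE]
Op 6: e = malloc(4) -> e = 10; heap: [0-9 ALLOC][10-13 ALLOC][14-14 FREE][15-27 ALLOC][28-35 ALLOC][36-46 FREE]
Op 7: free(b) -> (freed b); heap: [0-9 ALLOC][10-13 ALLOC][14-27 FREE][28-35 ALLOC][36-46 FREE]
Op 8: e = realloc(e, 11) -> e = 10; heap: [0-9 ALLOC][10-20 ALLOC][21-27 FREE][28-35 ALLOC][36-46 FREE]
Free blocks: [7 11] total_free=18 largest=11 -> 100*(18-11)/18 = 700/18 ≈ 38.889 -> rounds to 39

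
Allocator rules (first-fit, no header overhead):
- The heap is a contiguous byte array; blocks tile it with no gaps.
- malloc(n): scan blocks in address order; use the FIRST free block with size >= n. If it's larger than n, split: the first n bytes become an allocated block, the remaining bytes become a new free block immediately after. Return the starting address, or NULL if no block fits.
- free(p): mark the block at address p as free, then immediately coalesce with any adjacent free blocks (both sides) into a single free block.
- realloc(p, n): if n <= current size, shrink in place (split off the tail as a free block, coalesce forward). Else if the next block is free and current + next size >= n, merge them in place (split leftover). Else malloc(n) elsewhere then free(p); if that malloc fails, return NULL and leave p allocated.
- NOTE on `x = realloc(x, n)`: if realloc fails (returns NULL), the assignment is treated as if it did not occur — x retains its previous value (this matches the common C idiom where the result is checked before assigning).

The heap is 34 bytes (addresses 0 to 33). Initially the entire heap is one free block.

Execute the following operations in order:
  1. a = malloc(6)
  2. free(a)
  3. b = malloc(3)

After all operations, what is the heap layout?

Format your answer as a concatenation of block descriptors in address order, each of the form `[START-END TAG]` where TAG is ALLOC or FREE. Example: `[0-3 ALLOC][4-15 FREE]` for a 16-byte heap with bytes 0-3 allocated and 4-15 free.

Op 1: a = malloc(6) -> a = 0; heap: [0-5 ALLOC][6-33 FREE]
Op 2: free(a) -> (freed a); heap: [0-33 FREE]
Op 3: b = malloc(3) -> b = 0; heap: [0-2 ALLOC][3-33 FREE]

Answer: [0-2 ALLOC][3-33 FREE]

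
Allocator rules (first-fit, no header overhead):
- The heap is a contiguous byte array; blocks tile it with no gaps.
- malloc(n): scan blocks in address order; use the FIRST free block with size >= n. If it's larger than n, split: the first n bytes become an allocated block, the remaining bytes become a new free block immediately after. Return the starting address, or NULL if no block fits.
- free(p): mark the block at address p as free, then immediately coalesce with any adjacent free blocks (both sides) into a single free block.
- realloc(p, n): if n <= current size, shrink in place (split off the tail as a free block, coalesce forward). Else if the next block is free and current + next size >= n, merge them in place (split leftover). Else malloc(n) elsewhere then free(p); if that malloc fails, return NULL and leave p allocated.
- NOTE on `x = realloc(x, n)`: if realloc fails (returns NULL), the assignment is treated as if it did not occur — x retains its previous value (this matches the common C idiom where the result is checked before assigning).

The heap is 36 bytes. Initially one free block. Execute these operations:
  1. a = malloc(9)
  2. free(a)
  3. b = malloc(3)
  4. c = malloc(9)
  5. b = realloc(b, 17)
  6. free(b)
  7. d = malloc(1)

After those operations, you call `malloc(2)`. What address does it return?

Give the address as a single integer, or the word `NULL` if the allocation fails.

Op 1: a = malloc(9) -> a = 0; heap: [0-8 ALLOC][9-35 FREE]
Op 2: free(a) -> (freed a); heap: [0-35 FREE]
Op 3: b = malloc(3) -> b = 0; heap: [0-2 ALLOC][3-35 FREE]
Op 4: c = malloc(9) -> c = 3; heap: [0-2 ALLOC][3-11 ALLOC][12-35 FREE]
Op 5: b = realloc(b, 17) -> b = 12; heap: [0-2 FREE][3-11 ALLOC][12-28 ALLOC][29-35 FREE]
Op 6: free(b) -> (freed b); heap: [0-2 FREE][3-11 ALLOC][12-35 FREE]
Op 7: d = malloc(1) -> d = 0; heap: [0-0 ALLOC][1-2 FREE][3-11 ALLOC][12-35 FREE]
malloc(2): first-fit scan over [0-0 ALLOC][1-2 FREE][3-11 ALLOC][12-35 FREE] -> 1

Answer: 1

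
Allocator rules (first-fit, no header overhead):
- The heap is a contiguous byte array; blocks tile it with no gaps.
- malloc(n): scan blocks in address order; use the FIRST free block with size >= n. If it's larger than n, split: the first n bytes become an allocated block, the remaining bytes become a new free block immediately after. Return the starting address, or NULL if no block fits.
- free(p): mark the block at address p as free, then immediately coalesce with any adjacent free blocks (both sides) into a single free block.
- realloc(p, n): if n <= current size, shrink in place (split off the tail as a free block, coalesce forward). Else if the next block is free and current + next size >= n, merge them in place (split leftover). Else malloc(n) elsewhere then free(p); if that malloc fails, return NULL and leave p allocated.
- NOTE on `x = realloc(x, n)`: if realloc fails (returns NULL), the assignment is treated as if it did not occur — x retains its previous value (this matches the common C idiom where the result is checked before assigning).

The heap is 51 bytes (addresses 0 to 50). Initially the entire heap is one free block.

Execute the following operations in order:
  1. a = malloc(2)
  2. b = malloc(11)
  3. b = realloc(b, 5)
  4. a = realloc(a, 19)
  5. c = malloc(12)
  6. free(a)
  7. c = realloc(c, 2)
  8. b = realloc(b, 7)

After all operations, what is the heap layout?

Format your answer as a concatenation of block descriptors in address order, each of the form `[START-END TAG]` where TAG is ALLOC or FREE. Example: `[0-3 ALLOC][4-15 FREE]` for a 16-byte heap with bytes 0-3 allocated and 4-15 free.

Answer: [0-1 FREE][2-8 ALLOC][9-25 FREE][26-27 ALLOC][28-50 FREE]

Derivation:
Op 1: a = malloc(2) -> a = 0; heap: [0-1 ALLOC][2-50 FREE]
Op 2: b = malloc(11) -> b = 2; heap: [0-1 ALLOC][2-12 ALLOC][13-50 FREE]
Op 3: b = realloc(b, 5) -> b = 2; heap: [0-1 ALLOC][2-6 ALLOC][7-50 FREE]
Op 4: a = realloc(a, 19) -> a = 7; heap: [0-1 FREE][2-6 ALLOC][7-25 ALLOC][26-50 FREE]
Op 5: c = malloc(12) -> c = 26; heap: [0-1 FREE][2-6 ALLOC][7-25 ALLOC][26-37 ALLOC][38-50 FREE]
Op 6: free(a) -> (freed a); heap: [0-1 FREE][2-6 ALLOC][7-25 FREE][26-37 ALLOC][38-50 FREE]
Op 7: c = realloc(c, 2) -> c = 26; heap: [0-1 FREE][2-6 ALLOC][7-25 FREE][26-27 ALLOC][28-50 FREE]
Op 8: b = realloc(b, 7) -> b = 2; heap: [0-1 FREE][2-8 ALLOC][9-25 FREE][26-27 ALLOC][28-50 FREE]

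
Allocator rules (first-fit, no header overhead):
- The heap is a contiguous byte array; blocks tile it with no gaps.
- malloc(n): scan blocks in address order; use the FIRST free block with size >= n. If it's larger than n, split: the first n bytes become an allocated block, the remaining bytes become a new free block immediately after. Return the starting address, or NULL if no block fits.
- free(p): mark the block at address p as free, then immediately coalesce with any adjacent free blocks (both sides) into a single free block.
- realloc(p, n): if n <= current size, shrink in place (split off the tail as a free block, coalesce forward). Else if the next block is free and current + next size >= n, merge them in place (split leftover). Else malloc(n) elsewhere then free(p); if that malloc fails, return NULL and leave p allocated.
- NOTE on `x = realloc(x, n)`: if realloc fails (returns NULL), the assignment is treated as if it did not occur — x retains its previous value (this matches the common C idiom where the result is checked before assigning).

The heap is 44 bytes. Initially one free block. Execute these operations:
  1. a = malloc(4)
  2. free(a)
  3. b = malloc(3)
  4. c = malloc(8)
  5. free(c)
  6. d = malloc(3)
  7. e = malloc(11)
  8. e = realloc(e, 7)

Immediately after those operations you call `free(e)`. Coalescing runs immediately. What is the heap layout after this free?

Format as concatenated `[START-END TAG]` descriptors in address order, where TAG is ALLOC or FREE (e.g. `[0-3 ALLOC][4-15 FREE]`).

Op 1: a = malloc(4) -> a = 0; heap: [0-3 ALLOC][4-43 FREE]
Op 2: free(a) -> (freed a); heap: [0-43 FREE]
Op 3: b = malloc(3) -> b = 0; heap: [0-2 ALLOC][3-43 FREE]
Op 4: c = malloc(8) -> c = 3; heap: [0-2 ALLOC][3-10 ALLOC][11-43 FREE]
Op 5: free(c) -> (freed c); heap: [0-2 ALLOC][3-43 FREE]
Op 6: d = malloc(3) -> d = 3; heap: [0-2 ALLOC][3-5 ALLOC][6-43 FREE]
Op 7: e = malloc(11) -> e = 6; heap: [0-2 ALLOC][3-5 ALLOC][6-16 ALLOC][17-43 FREE]
Op 8: e = realloc(e, 7) -> e = 6; heap: [0-2 ALLOC][3-5 ALLOC][6-12 ALLOC][13-43 FREE]
free(e): e = 6 -> block [6-12 ALLOC]; mark free, coalesce with adjacent free neighbors -> [0-2 ALLOC][3-5 ALLOC][6-43 FREE]

Answer: [0-2 ALLOC][3-5 ALLOC][6-43 FREE]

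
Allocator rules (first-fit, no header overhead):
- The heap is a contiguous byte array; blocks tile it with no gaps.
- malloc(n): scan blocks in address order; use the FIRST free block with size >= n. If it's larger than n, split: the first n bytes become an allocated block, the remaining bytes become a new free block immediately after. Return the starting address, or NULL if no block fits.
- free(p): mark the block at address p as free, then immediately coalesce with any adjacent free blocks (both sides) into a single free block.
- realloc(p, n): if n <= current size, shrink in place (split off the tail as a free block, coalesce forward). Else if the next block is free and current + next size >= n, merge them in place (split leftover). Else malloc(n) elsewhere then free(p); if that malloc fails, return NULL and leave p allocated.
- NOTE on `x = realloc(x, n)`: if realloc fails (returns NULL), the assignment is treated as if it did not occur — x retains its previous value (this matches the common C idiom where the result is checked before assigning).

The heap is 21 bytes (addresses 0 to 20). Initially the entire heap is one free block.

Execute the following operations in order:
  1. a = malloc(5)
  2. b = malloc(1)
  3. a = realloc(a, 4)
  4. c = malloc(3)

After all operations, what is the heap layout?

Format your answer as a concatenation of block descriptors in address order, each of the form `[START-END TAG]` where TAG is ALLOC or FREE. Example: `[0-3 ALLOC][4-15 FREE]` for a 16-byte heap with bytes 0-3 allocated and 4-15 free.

Answer: [0-3 ALLOC][4-4 FREE][5-5 ALLOC][6-8 ALLOC][9-20 FREE]

Derivation:
Op 1: a = malloc(5) -> a = 0; heap: [0-4 ALLOC][5-20 FREE]
Op 2: b = malloc(1) -> b = 5; heap: [0-4 ALLOC][5-5 ALLOC][6-20 FREE]
Op 3: a = realloc(a, 4) -> a = 0; heap: [0-3 ALLOC][4-4 FREE][5-5 ALLOC][6-20 FREE]
Op 4: c = malloc(3) -> c = 6; heap: [0-3 ALLOC][4-4 FREE][5-5 ALLOC][6-8 ALLOC][9-20 FREE]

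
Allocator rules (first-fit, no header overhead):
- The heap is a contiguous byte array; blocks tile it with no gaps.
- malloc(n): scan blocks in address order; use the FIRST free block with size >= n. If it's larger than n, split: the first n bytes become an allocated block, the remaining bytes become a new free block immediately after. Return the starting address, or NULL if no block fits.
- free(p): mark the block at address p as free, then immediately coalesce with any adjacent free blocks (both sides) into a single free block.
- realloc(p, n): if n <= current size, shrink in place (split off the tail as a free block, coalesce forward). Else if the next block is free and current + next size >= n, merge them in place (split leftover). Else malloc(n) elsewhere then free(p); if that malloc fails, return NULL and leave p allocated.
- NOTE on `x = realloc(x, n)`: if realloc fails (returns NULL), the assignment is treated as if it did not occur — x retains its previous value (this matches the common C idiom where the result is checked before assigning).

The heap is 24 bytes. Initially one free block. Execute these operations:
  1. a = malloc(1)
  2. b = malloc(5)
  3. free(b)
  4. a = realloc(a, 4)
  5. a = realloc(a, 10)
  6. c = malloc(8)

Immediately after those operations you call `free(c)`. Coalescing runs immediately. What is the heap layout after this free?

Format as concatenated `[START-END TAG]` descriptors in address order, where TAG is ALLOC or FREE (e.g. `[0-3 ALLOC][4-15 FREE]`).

Answer: [0-9 ALLOC][10-23 FREE]

Derivation:
Op 1: a = malloc(1) -> a = 0; heap: [0-0 ALLOC][1-23 FREE]
Op 2: b = malloc(5) -> b = 1; heap: [0-0 ALLOC][1-5 ALLOC][6-23 FREE]
Op 3: free(b) -> (freed b); heap: [0-0 ALLOC][1-23 FREE]
Op 4: a = realloc(a, 4) -> a = 0; heap: [0-3 ALLOC][4-23 FREE]
Op 5: a = realloc(a, 10) -> a = 0; heap: [0-9 ALLOC][10-23 FREE]
Op 6: c = malloc(8) -> c = 10; heap: [0-9 ALLOC][10-17 ALLOC][18-23 FREE]
free(c): c = 10 -> block [10-17 ALLOC]; mark free, coalesce with adjacent free neighbors -> [0-9 ALLOC][10-23 FREE]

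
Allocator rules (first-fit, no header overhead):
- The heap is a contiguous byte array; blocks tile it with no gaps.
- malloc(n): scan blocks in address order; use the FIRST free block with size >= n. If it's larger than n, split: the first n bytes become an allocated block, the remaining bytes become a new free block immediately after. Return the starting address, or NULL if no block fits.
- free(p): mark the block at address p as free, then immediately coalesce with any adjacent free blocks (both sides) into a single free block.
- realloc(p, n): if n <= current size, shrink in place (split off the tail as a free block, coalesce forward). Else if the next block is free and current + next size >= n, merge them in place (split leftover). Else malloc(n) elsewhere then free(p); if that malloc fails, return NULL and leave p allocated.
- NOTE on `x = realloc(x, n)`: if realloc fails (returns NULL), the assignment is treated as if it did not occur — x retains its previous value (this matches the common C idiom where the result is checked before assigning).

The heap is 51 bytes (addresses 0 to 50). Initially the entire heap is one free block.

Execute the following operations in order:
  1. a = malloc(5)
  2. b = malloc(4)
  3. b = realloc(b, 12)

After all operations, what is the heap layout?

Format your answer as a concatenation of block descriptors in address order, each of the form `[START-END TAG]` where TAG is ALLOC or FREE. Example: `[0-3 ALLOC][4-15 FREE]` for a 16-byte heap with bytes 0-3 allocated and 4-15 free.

Op 1: a = malloc(5) -> a = 0; heap: [0-4 ALLOC][5-50 FREE]
Op 2: b = malloc(4) -> b = 5; heap: [0-4 ALLOC][5-8 ALLOC][9-50 FREE]
Op 3: b = realloc(b, 12) -> b = 5; heap: [0-4 ALLOC][5-16 ALLOC][17-50 FREE]

Answer: [0-4 ALLOC][5-16 ALLOC][17-50 FREE]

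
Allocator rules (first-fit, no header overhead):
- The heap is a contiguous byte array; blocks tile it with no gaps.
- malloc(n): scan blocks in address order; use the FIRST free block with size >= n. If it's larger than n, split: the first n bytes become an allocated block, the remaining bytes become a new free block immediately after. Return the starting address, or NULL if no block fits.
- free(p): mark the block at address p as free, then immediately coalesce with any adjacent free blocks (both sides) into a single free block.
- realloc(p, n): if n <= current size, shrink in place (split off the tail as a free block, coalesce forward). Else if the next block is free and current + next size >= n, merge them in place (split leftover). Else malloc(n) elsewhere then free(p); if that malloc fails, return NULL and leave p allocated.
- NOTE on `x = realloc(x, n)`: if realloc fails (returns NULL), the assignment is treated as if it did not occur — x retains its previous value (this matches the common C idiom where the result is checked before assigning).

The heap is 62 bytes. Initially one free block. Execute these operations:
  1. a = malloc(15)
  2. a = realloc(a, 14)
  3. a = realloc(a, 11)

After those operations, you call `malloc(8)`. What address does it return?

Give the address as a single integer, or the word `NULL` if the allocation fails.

Answer: 11

Derivation:
Op 1: a = malloc(15) -> a = 0; heap: [0-14 ALLOC][15-61 FREE]
Op 2: a = realloc(a, 14) -> a = 0; heap: [0-13 ALLOC][14-61 FREE]
Op 3: a = realloc(a, 11) -> a = 0; heap: [0-10 ALLOC][11-61 FREE]
malloc(8): first-fit scan over [0-10 ALLOC][11-61 FREE] -> 11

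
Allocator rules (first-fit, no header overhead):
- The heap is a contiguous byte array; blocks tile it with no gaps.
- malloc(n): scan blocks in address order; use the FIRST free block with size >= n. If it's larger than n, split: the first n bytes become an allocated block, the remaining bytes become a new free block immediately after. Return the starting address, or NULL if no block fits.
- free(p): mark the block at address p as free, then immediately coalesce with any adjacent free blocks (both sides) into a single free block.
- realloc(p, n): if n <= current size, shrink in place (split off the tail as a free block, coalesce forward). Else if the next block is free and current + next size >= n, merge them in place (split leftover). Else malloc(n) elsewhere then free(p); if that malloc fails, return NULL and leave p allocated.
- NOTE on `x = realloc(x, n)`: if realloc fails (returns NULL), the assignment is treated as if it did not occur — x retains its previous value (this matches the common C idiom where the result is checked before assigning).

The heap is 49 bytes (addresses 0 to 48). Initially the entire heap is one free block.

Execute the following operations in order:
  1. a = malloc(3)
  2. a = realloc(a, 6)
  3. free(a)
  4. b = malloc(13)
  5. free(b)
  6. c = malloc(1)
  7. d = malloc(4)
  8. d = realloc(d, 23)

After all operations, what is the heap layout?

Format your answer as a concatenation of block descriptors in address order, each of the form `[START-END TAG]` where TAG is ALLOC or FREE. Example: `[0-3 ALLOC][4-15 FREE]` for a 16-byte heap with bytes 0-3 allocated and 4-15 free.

Op 1: a = malloc(3) -> a = 0; heap: [0-2 ALLOC][3-48 FREE]
Op 2: a = realloc(a, 6) -> a = 0; heap: [0-5 ALLOC][6-48 FREE]
Op 3: free(a) -> (freed a); heap: [0-48 FREE]
Op 4: b = malloc(13) -> b = 0; heap: [0-12 ALLOC][13-48 FREE]
Op 5: free(b) -> (freed b); heap: [0-48 FREE]
Op 6: c = malloc(1) -> c = 0; heap: [0-0 ALLOC][1-48 FREE]
Op 7: d = malloc(4) -> d = 1; heap: [0-0 ALLOC][1-4 ALLOC][5-48 FREE]
Op 8: d = realloc(d, 23) -> d = 1; heap: [0-0 ALLOC][1-23 ALLOC][24-48 FREE]

Answer: [0-0 ALLOC][1-23 ALLOC][24-48 FREE]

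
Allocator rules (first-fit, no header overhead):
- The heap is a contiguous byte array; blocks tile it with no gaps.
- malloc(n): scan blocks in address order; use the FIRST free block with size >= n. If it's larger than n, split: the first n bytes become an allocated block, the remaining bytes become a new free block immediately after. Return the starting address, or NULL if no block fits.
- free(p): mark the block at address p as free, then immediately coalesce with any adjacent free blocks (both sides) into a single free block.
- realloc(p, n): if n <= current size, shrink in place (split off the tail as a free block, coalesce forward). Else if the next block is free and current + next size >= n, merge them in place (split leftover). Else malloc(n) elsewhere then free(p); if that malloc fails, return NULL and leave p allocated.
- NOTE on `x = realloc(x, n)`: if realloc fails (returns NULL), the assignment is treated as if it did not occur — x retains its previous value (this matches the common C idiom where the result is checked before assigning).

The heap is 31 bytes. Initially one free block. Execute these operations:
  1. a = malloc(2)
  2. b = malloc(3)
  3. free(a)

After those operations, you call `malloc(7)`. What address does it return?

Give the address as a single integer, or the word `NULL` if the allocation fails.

Op 1: a = malloc(2) -> a = 0; heap: [0-1 ALLOC][2-30 FREE]
Op 2: b = malloc(3) -> b = 2; heap: [0-1 ALLOC][2-4 ALLOC][5-30 FREE]
Op 3: free(a) -> (freed a); heap: [0-1 FREE][2-4 ALLOC][5-30 FREE]
malloc(7): first-fit scan over [0-1 FREE][2-4 ALLOC][5-30 FREE] -> 5

Answer: 5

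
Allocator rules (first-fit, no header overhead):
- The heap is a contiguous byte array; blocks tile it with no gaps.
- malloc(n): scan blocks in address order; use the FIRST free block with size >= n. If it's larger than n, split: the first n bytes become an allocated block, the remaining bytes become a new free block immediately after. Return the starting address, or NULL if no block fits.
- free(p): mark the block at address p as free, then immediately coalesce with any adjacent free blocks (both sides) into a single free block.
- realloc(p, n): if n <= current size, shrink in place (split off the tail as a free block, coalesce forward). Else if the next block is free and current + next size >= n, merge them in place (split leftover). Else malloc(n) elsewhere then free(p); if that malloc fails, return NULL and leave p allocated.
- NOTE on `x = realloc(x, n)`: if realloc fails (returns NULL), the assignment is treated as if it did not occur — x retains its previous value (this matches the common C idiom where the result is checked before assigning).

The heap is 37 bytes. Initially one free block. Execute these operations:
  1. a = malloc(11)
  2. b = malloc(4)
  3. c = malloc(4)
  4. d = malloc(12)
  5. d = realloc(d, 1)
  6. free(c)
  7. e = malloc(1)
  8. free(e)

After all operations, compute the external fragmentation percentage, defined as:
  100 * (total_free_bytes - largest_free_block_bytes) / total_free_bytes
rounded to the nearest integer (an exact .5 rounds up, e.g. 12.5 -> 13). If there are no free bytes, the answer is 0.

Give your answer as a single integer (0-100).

Answer: 19

Derivation:
Op 1: a = malloc(11) -> a = 0; heap: [0-10 ALLOC][11-36 FREE]
Op 2: b = malloc(4) -> b = 11; heap: [0-10 ALLOC][11-14 ALLOC][15-36 FREE]
Op 3: c = malloc(4) -> c = 15; heap: [0-10 ALLOC][11-14 ALLOC][15-18 ALLOC][19-36 FREE]
Op 4: d = malloc(12) -> d = 19; heap: [0-10 ALLOC][11-14 ALLOC][15-18 ALLOC][19-30 ALLOC][31-36 FREE]
Op 5: d = realloc(d, 1) -> d = 19; heap: [0-10 ALLOC][11-14 ALLOC][15-18 ALLOC][19-19 ALLOC][20-36 FREE]
Op 6: free(c) -> (freed c); heap: [0-10 ALLOC][11-14 ALLOC][15-18 FREE][19-19 ALLOC][20-36 FREE]
Op 7: e = malloc(1) -> e = 15; heap: [0-10 ALLOC][11-14 ALLOC][15-15 ALLOC][16-18 FREE][19-19 ALLOC][20-36 FREE]
Op 8: free(e) -> (freed e); heap: [0-10 ALLOC][11-14 ALLOC][15-18 FREE][19-19 ALLOC][20-36 FREE]
Free blocks: [4 17] total_free=21 largest=17 -> 100*(21-17)/21 = 400/21 ≈ 19.048 -> rounds to 19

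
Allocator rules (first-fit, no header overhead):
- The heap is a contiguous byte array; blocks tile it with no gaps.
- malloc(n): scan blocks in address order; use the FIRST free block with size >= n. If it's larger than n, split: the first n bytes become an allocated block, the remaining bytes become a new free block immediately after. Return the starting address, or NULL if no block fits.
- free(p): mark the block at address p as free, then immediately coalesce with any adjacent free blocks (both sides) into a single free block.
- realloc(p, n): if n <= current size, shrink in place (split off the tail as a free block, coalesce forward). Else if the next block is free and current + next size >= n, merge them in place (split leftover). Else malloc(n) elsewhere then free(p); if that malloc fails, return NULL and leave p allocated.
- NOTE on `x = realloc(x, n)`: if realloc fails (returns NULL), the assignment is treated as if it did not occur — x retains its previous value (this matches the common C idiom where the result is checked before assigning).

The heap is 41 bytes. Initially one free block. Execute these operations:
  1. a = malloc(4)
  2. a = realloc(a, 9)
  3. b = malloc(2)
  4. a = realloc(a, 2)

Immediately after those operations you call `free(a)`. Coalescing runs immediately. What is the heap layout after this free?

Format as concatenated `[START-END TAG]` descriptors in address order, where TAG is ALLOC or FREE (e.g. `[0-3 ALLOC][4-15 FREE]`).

Op 1: a = malloc(4) -> a = 0; heap: [0-3 ALLOC][4-40 FREE]
Op 2: a = realloc(a, 9) -> a = 0; heap: [0-8 ALLOC][9-40 FREE]
Op 3: b = malloc(2) -> b = 9; heap: [0-8 ALLOC][9-10 ALLOC][11-40 FREE]
Op 4: a = realloc(a, 2) -> a = 0; heap: [0-1 ALLOC][2-8 FREE][9-10 ALLOC][11-40 FREE]
free(a): a = 0 -> block [0-1 ALLOC]; mark free, coalesce with adjacent free neighbors -> [0-8 FREE][9-10 ALLOC][11-40 FREE]

Answer: [0-8 FREE][9-10 ALLOC][11-40 FREE]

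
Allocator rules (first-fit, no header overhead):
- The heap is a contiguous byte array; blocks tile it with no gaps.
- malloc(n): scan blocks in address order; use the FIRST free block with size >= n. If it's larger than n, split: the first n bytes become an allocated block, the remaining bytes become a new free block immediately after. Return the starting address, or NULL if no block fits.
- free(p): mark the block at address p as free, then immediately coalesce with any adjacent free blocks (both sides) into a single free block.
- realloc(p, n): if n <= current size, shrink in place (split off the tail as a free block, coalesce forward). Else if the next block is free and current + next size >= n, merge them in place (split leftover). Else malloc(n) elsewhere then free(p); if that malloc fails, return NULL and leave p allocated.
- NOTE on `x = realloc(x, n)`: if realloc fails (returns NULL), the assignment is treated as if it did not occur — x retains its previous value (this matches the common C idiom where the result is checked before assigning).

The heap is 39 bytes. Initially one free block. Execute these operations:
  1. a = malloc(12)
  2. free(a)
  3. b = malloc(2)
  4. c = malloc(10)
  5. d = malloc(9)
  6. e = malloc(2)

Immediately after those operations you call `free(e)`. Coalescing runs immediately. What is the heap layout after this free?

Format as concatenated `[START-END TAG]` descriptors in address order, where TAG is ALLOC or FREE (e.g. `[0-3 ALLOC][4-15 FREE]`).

Answer: [0-1 ALLOC][2-11 ALLOC][12-20 ALLOC][21-38 FREE]

Derivation:
Op 1: a = malloc(12) -> a = 0; heap: [0-11 ALLOC][12-38 FREE]
Op 2: free(a) -> (freed a); heap: [0-38 FREE]
Op 3: b = malloc(2) -> b = 0; heap: [0-1 ALLOC][2-38 FREE]
Op 4: c = malloc(10) -> c = 2; heap: [0-1 ALLOC][2-11 ALLOC][12-38 FREE]
Op 5: d = malloc(9) -> d = 12; heap: [0-1 ALLOC][2-11 ALLOC][12-20 ALLOC][21-38 FREE]
Op 6: e = malloc(2) -> e = 21; heap: [0-1 ALLOC][2-11 ALLOC][12-20 ALLOC][21-22 ALLOC][23-38 FREE]
free(e): e = 21 -> block [21-22 ALLOC]; mark free, coalesce with adjacent free neighbors -> [0-1 ALLOC][2-11 ALLOC][12-20 ALLOC][21-38 FREE]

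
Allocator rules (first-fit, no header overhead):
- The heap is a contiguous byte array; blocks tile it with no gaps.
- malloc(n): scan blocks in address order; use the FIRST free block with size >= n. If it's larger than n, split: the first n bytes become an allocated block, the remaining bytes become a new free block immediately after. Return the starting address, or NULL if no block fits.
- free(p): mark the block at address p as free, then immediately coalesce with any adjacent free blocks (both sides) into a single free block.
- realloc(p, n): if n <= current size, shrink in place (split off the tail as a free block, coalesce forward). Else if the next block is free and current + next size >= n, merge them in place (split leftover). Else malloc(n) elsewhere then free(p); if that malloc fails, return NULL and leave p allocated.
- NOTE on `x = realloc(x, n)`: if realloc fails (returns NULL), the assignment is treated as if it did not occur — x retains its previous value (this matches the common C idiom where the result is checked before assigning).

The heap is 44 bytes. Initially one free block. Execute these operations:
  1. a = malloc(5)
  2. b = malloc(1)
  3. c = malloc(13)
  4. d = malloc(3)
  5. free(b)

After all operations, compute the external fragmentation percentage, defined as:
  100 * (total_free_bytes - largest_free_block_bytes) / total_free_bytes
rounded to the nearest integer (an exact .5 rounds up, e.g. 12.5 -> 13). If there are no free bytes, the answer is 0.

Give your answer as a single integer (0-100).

Op 1: a = malloc(5) -> a = 0; heap: [0-4 ALLOC][5-43 FREE]
Op 2: b = malloc(1) -> b = 5; heap: [0-4 ALLOC][5-5 ALLOC][6-43 FREE]
Op 3: c = malloc(13) -> c = 6; heap: [0-4 ALLOC][5-5 ALLOC][6-18 ALLOC][19-43 FREE]
Op 4: d = malloc(3) -> d = 19; heap: [0-4 ALLOC][5-5 ALLOC][6-18 ALLOC][19-21 ALLOC][22-43 FREE]
Op 5: free(b) -> (freed b); heap: [0-4 ALLOC][5-5 FREE][6-18 ALLOC][19-21 ALLOC][22-43 FREE]
Free blocks: [1 22] total_free=23 largest=22 -> 100*(23-22)/23 = 100/23 ≈ 4.348 -> rounds to 4

Answer: 4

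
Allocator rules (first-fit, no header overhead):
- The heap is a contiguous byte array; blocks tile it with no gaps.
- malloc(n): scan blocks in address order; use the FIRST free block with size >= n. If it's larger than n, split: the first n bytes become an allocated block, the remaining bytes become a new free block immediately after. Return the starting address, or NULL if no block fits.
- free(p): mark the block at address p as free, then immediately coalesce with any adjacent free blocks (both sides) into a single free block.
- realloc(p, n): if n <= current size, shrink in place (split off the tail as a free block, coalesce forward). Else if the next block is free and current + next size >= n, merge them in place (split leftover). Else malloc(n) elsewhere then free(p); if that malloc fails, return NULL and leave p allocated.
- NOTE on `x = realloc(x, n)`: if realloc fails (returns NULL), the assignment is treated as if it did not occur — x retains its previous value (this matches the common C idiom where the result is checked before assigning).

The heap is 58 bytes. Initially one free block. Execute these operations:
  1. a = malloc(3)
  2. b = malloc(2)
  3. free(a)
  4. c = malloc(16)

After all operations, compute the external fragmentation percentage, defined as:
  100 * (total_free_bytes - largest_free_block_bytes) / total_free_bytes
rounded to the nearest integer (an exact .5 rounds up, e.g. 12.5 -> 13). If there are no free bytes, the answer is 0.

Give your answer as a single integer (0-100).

Op 1: a = malloc(3) -> a = 0; heap: [0-2 ALLOC][3-57 FREE]
Op 2: b = malloc(2) -> b = 3; heap: [0-2 ALLOC][3-4 ALLOC][5-57 FREE]
Op 3: free(a) -> (freed a); heap: [0-2 FREE][3-4 ALLOC][5-57 FREE]
Op 4: c = malloc(16) -> c = 5; heap: [0-2 FREE][3-4 ALLOC][5-20 ALLOC][21-57 FREE]
Free blocks: [3 37] total_free=40 largest=37 -> 100*(40-37)/40 = 300/40 = 7.5 -> rounds to 8

Answer: 8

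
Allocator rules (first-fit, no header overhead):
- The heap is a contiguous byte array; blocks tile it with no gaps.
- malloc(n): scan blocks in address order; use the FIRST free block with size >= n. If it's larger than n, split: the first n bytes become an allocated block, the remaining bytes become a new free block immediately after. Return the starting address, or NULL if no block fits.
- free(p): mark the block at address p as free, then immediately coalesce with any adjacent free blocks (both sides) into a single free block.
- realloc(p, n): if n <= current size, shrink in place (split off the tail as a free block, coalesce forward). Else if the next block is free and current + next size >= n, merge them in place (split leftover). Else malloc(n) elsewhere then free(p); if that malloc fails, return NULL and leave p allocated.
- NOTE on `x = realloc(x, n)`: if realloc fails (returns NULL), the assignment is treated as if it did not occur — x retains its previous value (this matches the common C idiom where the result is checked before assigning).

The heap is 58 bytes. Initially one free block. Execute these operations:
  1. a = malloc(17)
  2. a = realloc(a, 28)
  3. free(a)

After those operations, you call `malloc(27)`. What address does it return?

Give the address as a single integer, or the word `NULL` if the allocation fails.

Op 1: a = malloc(17) -> a = 0; heap: [0-16 ALLOC][17-57 FREE]
Op 2: a = realloc(a, 28) -> a = 0; heap: [0-27 ALLOC][28-57 FREE]
Op 3: free(a) -> (freed a); heap: [0-57 FREE]
malloc(27): first-fit scan over [0-57 FREE] -> 0

Answer: 0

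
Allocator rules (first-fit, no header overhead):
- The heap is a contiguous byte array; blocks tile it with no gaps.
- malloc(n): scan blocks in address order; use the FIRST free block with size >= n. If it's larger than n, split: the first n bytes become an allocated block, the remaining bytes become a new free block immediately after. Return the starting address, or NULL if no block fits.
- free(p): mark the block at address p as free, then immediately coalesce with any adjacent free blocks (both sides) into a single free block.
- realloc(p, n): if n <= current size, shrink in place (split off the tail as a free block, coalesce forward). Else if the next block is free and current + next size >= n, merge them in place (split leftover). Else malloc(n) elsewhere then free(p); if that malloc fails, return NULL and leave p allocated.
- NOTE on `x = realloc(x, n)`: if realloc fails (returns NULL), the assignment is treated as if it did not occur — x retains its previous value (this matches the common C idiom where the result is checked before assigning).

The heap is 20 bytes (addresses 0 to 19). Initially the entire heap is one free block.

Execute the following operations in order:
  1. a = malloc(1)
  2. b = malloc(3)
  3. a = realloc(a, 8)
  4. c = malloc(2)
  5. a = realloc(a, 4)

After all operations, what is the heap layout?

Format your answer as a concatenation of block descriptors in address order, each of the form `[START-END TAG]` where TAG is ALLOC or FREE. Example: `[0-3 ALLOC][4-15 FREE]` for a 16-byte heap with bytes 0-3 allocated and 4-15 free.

Op 1: a = malloc(1) -> a = 0; heap: [0-0 ALLOC][1-19 FREE]
Op 2: b = malloc(3) -> b = 1; heap: [0-0 ALLOC][1-3 ALLOC][4-19 FREE]
Op 3: a = realloc(a, 8) -> a = 4; heap: [0-0 FREE][1-3 ALLOC][4-11 ALLOC][12-19 FREE]
Op 4: c = malloc(2) -> c = 12; heap: [0-0 FREE][1-3 ALLOC][4-11 ALLOC][12-13 ALLOC][14-19 FREE]
Op 5: a = realloc(a, 4) -> a = 4; heap: [0-0 FREE][1-3 ALLOC][4-7 ALLOC][8-11 FREE][12-13 ALLOC][14-19 FREE]

Answer: [0-0 FREE][1-3 ALLOC][4-7 ALLOC][8-11 FREE][12-13 ALLOC][14-19 FREE]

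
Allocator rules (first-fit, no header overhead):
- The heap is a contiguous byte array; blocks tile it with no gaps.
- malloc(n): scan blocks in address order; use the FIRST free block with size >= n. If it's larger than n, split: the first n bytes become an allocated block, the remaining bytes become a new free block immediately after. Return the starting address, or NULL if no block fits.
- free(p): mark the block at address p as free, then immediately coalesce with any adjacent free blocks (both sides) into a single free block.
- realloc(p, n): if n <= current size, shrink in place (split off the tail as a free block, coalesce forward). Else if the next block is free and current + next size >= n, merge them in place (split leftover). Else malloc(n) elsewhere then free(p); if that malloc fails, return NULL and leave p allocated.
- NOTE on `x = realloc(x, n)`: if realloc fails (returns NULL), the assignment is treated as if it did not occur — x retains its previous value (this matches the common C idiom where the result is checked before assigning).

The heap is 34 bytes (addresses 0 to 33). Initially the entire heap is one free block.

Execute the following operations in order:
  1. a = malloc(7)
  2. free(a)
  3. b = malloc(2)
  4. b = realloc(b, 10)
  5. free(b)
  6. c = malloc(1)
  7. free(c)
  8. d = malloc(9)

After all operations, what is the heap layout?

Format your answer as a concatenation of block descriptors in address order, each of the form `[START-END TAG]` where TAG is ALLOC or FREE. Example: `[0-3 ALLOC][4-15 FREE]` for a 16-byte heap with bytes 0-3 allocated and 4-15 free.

Op 1: a = malloc(7) -> a = 0; heap: [0-6 ALLOC][7-33 FREE]
Op 2: free(a) -> (freed a); heap: [0-33 FREE]
Op 3: b = malloc(2) -> b = 0; heap: [0-1 ALLOC][2-33 FREE]
Op 4: b = realloc(b, 10) -> b = 0; heap: [0-9 ALLOC][10-33 FREE]
Op 5: free(b) -> (freed b); heap: [0-33 FREE]
Op 6: c = malloc(1) -> c = 0; heap: [0-0 ALLOC][1-33 FREE]
Op 7: free(c) -> (freed c); heap: [0-33 FREE]
Op 8: d = malloc(9) -> d = 0; heap: [0-8 ALLOC][9-33 FREE]

Answer: [0-8 ALLOC][9-33 FREE]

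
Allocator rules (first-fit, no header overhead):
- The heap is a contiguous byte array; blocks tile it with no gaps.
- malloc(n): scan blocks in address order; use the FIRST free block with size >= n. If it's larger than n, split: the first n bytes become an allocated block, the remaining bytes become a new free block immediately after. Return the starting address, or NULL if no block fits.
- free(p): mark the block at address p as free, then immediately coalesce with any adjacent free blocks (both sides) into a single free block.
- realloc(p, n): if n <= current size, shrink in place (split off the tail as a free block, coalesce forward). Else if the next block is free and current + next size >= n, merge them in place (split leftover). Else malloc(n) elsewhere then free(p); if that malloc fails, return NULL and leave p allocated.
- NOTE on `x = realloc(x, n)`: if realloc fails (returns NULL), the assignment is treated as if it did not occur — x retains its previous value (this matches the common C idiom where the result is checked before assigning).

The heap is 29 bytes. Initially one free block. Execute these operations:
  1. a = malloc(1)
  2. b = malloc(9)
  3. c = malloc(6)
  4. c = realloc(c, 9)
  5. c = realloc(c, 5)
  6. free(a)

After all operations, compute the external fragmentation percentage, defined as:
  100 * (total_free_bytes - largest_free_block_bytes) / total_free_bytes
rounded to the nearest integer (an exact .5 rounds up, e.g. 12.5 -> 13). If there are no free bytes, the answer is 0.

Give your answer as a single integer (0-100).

Answer: 7

Derivation:
Op 1: a = malloc(1) -> a = 0; heap: [0-0 ALLOC][1-28 FREE]
Op 2: b = malloc(9) -> b = 1; heap: [0-0 ALLOC][1-9 ALLOC][10-28 FREE]
Op 3: c = malloc(6) -> c = 10; heap: [0-0 ALLOC][1-9 ALLOC][10-15 ALLOC][16-28 FREE]
Op 4: c = realloc(c, 9) -> c = 10; heap: [0-0 ALLOC][1-9 ALLOC][10-18 ALLOC][19-28 FREE]
Op 5: c = realloc(c, 5) -> c = 10; heap: [0-0 ALLOC][1-9 ALLOC][10-14 ALLOC][15-28 FREE]
Op 6: free(a) -> (freed a); heap: [0-0 FREE][1-9 ALLOC][10-14 ALLOC][15-28 FREE]
Free blocks: [1 14] total_free=15 largest=14 -> 100*(15-14)/15 = 100/15 ≈ 6.667 -> rounds to 7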